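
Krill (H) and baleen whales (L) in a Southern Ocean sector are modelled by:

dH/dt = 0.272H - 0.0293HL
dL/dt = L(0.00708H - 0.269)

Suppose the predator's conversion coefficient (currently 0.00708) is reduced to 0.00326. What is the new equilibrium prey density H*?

H* ≈ 82.5

At the interior fixed point, setting dL/dt = 0 with L > 0 fixes H* = (predator death rate)/(HL coefficient) — independent of the other coefficients.
With the change, H* = 0.269/0.00326 = 82.5; it rises from 38.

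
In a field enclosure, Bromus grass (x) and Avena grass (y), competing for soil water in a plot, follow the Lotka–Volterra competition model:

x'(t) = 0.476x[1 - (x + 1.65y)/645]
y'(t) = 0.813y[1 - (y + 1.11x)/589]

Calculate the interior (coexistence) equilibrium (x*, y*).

x* ≈ 393, y* ≈ 153

Setting both brackets to zero gives the nullclines x + 1.65y = 645 and 1.11x + y = 589.
Substituting y = 589 - 1.11x into the first: x(1 - 1.65·1.11) = 645 - 1.65·589.
So x* = -327/-0.832 = 393, and then y* = 589 - 1.11·393 = 153.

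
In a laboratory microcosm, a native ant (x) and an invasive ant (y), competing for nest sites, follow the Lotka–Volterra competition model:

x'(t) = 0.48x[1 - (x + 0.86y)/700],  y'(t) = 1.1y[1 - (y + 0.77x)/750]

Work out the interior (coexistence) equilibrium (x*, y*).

x* ≈ 163, y* ≈ 625

Setting both brackets to zero gives the nullclines x + 0.86y = 700 and 0.77x + y = 750.
Substituting y = 750 - 0.77x into the first: x(1 - 0.86·0.77) = 700 - 0.86·750.
So x* = 55/0.338 = 163, and then y* = 750 - 0.77·163 = 625.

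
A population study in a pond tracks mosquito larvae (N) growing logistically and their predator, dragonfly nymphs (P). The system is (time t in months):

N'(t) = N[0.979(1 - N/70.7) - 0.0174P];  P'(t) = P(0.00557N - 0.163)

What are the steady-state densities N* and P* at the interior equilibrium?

N* ≈ 29.3, P* ≈ 33

From dP/dt = 0 with P > 0: 0.00557N* = 0.163, so N* = 29.3.
Substitute into dN/dt = 0: 0.979(1 - 29.3/70.7) = 0.0174P*.
The bracket is 0.586, giving P* = 0.574/0.0174 = 33.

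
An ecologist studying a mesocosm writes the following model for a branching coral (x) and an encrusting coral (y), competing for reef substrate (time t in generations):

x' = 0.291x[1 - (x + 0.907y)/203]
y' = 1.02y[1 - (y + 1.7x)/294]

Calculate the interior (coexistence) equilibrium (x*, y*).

Setting both brackets to zero gives the nullclines x + 0.907y = 203 and 1.7x + y = 294.
Substituting y = 294 - 1.7x into the first: x(1 - 0.907·1.7) = 203 - 0.907·294.
So x* = -63.7/-0.542 = 117, and then y* = 294 - 1.7·117 = 94.3.

x* ≈ 117, y* ≈ 94.3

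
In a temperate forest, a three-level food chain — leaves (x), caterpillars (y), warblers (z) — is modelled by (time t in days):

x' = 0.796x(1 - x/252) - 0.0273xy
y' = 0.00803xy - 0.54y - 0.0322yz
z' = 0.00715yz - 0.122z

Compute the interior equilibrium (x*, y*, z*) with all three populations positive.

From dz/dt = 0: 0.00715y* = 0.122, so y* = 17.1.
From dx/dt = 0: 0.796(1 - x*/252) = 0.0273·17.1, giving x* = 252·(1 - 0.585) = 105.
From dy/dt = 0: 0.00803·105 - 0.54 = 0.0322z*, so z* = 0.299/0.0322 = 9.3.

x* ≈ 105, y* ≈ 17.1, z* ≈ 9.3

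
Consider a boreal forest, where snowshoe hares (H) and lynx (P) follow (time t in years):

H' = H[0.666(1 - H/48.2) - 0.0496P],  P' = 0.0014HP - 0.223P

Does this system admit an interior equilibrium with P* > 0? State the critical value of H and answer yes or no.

Threshold H = 159; K < 159, so no, the predator goes extinct.

The predator equation gives dP/dt > 0 only when H > 0.223/0.0014 = 159.
Without the predator, H → K = 48.2. Since 48.2 < 159, the predator cannot invade.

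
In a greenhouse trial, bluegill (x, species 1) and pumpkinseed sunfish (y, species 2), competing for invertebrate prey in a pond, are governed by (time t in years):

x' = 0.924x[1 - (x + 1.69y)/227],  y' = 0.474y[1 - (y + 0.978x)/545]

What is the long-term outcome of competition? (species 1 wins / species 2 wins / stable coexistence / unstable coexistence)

Compare the nullcline intercepts: K1/α12 = 227/1.69 = 134 < K2 = 545; K2/α21 = 545/0.978 = 557 > K1 = 227.
Since the inequalities point opposite ways, species 2 can invade but species 1 cannot.

species 2 excludes species 1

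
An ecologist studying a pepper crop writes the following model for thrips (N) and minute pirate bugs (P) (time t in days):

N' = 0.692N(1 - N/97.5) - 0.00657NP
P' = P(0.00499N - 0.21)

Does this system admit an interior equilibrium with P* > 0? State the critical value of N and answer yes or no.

Threshold N = 42.1; K > 42.1, so yes, the predator persists.

The predator equation gives dP/dt > 0 only when N > 0.21/0.00499 = 42.1.
Without the predator, N → K = 97.5. Since 97.5 > 42.1, the predator can invade and persist.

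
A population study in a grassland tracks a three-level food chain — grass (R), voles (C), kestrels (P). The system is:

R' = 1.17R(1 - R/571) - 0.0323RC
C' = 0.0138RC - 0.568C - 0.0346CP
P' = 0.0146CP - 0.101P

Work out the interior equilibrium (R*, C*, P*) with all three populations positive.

From dP/dt = 0: 0.0146C* = 0.101, so C* = 6.92.
From dR/dt = 0: 1.17(1 - R*/571) = 0.0323·6.92, giving R* = 571·(1 - 0.191) = 462.
From dC/dt = 0: 0.0138·462 - 0.568 = 0.0346P*, so P* = 5.81/0.0346 = 168.

R* ≈ 462, C* ≈ 6.92, P* ≈ 168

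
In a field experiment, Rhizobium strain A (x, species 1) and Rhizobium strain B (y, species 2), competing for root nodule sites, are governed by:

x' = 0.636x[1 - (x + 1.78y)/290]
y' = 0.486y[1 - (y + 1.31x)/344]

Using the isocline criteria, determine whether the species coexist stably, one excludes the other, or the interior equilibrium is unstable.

unstable coexistence (outcome depends on initial conditions)

Compare the nullcline intercepts: K1/α12 = 290/1.78 = 163 < K2 = 344; K2/α21 = 344/1.31 = 263 < K1 = 290.
Since both are reversed, neither can invade when rare; the interior point is a saddle.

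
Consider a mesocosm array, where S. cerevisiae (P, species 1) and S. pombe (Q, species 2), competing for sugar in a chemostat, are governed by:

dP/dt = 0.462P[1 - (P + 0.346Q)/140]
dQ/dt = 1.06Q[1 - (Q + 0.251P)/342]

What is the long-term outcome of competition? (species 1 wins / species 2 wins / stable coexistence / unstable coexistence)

stable coexistence

Compare the nullcline intercepts: K1/α12 = 140/0.346 = 405 > K2 = 342; K2/α21 = 342/0.251 = 1360 > K1 = 140.
Since both inequalities hold, each species can invade when rare, so the interior equilibrium is stable.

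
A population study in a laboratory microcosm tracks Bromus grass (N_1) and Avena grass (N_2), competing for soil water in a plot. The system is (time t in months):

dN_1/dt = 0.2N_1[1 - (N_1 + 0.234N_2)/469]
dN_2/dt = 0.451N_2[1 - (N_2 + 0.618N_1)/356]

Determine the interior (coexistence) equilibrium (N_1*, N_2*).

N_1* ≈ 451, N_2* ≈ 77.3

Setting both brackets to zero gives the nullclines N_1 + 0.234N_2 = 469 and 0.618N_1 + N_2 = 356.
Substituting N_2 = 356 - 0.618N_1 into the first: N_1(1 - 0.234·0.618) = 469 - 0.234·356.
So N_1* = 386/0.855 = 451, and then N_2* = 356 - 0.618·451 = 77.3.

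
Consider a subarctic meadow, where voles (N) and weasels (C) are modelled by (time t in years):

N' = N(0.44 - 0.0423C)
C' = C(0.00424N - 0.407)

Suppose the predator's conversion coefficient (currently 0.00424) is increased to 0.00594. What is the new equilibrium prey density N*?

At the interior fixed point, setting dC/dt = 0 with C > 0 fixes N* = (predator death rate)/(NC coefficient) — independent of the other coefficients.
With the change, N* = 0.407/0.00594 = 68.5; it falls from 96.

N* ≈ 68.5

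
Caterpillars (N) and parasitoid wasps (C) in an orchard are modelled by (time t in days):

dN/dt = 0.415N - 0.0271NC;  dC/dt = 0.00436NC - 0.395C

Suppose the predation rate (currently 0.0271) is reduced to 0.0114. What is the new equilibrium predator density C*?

C* ≈ 36.4

At the interior fixed point, setting dN/dt = 0 with N > 0 fixes C* = (prey growth rate)/(NC coefficient) — independent of the other coefficients.
With the change, C* = 0.415/0.0114 = 36.4; it rises from 15.3.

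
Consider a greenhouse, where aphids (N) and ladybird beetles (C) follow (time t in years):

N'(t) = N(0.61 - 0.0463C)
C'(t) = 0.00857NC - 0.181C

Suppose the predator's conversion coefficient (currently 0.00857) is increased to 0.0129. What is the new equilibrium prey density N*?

N* ≈ 14

At the interior fixed point, setting dC/dt = 0 with C > 0 fixes N* = (predator death rate)/(NC coefficient) — independent of the other coefficients.
With the change, N* = 0.181/0.0129 = 14; it falls from 21.1.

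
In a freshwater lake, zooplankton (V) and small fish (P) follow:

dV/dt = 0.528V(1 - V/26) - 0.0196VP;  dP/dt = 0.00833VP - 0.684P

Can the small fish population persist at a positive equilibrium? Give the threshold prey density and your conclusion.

The predator equation gives dP/dt > 0 only when V > 0.684/0.00833 = 82.1.
Without the predator, V → K = 26. Since 26 < 82.1, the predator cannot invade.

Threshold V = 82.1; K < 82.1, so no, the predator goes extinct.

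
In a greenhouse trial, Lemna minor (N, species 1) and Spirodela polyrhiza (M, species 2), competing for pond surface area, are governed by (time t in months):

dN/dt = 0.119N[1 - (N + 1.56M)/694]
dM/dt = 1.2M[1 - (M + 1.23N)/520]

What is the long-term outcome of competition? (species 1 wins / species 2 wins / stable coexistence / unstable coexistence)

unstable coexistence (outcome depends on initial conditions)

Compare the nullcline intercepts: K1/α12 = 694/1.56 = 445 < K2 = 520; K2/α21 = 520/1.23 = 423 < K1 = 694.
Since both are reversed, neither can invade when rare; the interior point is a saddle.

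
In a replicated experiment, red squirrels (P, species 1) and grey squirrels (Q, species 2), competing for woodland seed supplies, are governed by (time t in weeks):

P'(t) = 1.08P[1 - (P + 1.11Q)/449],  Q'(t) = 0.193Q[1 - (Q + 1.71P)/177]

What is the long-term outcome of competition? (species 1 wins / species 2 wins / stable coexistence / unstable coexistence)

Compare the nullcline intercepts: K1/α12 = 449/1.11 = 405 > K2 = 177; K2/α21 = 177/1.71 = 104 < K1 = 449.
Since the inequalities point opposite ways, species 1 can invade but species 2 cannot.

species 1 excludes species 2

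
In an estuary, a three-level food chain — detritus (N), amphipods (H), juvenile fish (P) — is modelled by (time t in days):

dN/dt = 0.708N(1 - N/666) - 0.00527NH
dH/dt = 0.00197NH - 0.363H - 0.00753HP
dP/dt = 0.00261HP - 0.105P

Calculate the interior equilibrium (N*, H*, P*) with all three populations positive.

N* ≈ 467, H* ≈ 40.2, P* ≈ 73.9

From dP/dt = 0: 0.00261H* = 0.105, so H* = 40.2.
From dN/dt = 0: 0.708(1 - N*/666) = 0.00527·40.2, giving N* = 666·(1 - 0.299) = 467.
From dH/dt = 0: 0.00197·467 - 0.363 = 0.00753P*, so P* = 0.556/0.00753 = 73.9.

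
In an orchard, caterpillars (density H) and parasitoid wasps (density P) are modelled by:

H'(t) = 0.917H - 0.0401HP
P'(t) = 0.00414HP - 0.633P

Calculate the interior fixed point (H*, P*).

H* ≈ 153, P* ≈ 22.9

Set dP/dt = 0 with P > 0: 0.00414H - 0.633 = 0, so H* = 0.633/0.00414 = 153.
Set dH/dt = 0 with H > 0: 0.917 - 0.0401P = 0, so P* = 0.917/0.0401 = 22.9.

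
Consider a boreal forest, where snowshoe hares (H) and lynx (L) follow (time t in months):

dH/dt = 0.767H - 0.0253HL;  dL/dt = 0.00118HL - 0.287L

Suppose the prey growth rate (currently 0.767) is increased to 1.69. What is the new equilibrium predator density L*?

L* ≈ 66.8

At the interior fixed point, setting dH/dt = 0 with H > 0 fixes L* = (prey growth rate)/(HL coefficient) — independent of the other coefficients.
With the change, L* = 1.69/0.0253 = 66.8; it rises from 30.3.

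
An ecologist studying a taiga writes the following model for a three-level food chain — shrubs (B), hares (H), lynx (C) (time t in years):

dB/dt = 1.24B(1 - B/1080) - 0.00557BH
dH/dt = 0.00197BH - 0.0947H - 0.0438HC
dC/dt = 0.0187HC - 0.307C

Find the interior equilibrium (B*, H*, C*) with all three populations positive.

From dC/dt = 0: 0.0187H* = 0.307, so H* = 16.4.
From dB/dt = 0: 1.24(1 - B*/1080) = 0.00557·16.4, giving B* = 1080·(1 - 0.0737) = 1000.
From dH/dt = 0: 0.00197·1000 - 0.0947 = 0.0438C*, so C* = 1.88/0.0438 = 42.8.

B* ≈ 1000, H* ≈ 16.4, C* ≈ 42.8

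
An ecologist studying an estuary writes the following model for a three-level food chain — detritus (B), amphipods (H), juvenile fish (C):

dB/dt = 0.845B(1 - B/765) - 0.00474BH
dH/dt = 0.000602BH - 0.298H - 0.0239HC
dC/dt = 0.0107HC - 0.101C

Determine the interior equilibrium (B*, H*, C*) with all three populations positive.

From dC/dt = 0: 0.0107H* = 0.101, so H* = 9.44.
From dB/dt = 0: 0.845(1 - B*/765) = 0.00474·9.44, giving B* = 765·(1 - 0.0529) = 724.
From dH/dt = 0: 0.000602·724 - 0.298 = 0.0239C*, so C* = 0.138/0.0239 = 5.78.

B* ≈ 724, H* ≈ 9.44, C* ≈ 5.78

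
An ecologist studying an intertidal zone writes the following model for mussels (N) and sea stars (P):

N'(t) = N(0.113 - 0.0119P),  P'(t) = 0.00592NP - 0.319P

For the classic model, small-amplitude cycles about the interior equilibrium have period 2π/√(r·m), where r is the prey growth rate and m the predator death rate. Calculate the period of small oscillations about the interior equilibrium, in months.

Here r = 0.113 and m = 0.319, so r·m = 0.036.
ω = √0.036 = 0.19 per month, hence T = 2π/ω ≈ 33.1 months.

T ≈ 33.1 months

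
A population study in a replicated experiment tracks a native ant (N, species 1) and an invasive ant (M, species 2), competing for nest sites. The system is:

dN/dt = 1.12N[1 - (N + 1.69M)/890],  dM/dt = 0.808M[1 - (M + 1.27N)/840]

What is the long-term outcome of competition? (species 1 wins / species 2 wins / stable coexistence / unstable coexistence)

unstable coexistence (outcome depends on initial conditions)

Compare the nullcline intercepts: K1/α12 = 890/1.69 = 527 < K2 = 840; K2/α21 = 840/1.27 = 661 < K1 = 890.
Since both are reversed, neither can invade when rare; the interior point is a saddle.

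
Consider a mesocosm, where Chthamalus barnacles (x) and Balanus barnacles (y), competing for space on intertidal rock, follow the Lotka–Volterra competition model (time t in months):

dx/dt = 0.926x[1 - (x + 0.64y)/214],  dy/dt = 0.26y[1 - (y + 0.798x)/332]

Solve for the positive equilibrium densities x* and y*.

x* ≈ 3.11, y* ≈ 330

Setting both brackets to zero gives the nullclines x + 0.64y = 214 and 0.798x + y = 332.
Substituting y = 332 - 0.798x into the first: x(1 - 0.64·0.798) = 214 - 0.64·332.
So x* = 1.52/0.489 = 3.11, and then y* = 332 - 0.798·3.11 = 330.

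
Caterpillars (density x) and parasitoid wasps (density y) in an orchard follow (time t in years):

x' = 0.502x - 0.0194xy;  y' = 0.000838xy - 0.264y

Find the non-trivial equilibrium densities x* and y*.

x* ≈ 315, y* ≈ 25.9

Set dy/dt = 0 with y > 0: 0.000838x - 0.264 = 0, so x* = 0.264/0.000838 = 315.
Set dx/dt = 0 with x > 0: 0.502 - 0.0194y = 0, so y* = 0.502/0.0194 = 25.9.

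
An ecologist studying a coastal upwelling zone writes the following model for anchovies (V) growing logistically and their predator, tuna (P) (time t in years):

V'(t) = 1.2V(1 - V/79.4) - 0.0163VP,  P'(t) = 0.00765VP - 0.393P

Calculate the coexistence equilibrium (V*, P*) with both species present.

From dP/dt = 0 with P > 0: 0.00765V* = 0.393, so V* = 51.4.
Substitute into dV/dt = 0: 1.2(1 - 51.4/79.4) = 0.0163P*.
The bracket is 0.353, giving P* = 0.424/0.0163 = 26.

V* ≈ 51.4, P* ≈ 26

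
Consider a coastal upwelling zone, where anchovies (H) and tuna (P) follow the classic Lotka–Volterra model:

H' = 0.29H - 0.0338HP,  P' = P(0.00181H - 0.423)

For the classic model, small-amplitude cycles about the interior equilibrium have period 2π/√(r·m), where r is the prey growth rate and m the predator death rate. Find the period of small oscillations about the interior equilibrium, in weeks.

Here r = 0.29 and m = 0.423, so r·m = 0.123.
ω = √0.123 = 0.35 per week, hence T = 2π/ω ≈ 17.9 weeks.

T ≈ 17.9 weeks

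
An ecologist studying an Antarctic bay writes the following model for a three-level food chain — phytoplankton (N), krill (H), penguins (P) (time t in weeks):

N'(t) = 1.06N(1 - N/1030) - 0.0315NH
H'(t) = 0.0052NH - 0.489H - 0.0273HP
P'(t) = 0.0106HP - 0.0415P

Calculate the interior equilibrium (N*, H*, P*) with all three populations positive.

From dP/dt = 0: 0.0106H* = 0.0415, so H* = 3.92.
From dN/dt = 0: 1.06(1 - N*/1030) = 0.0315·3.92, giving N* = 1030·(1 - 0.116) = 910.
From dH/dt = 0: 0.0052·910 - 0.489 = 0.0273P*, so P* = 4.24/0.0273 = 155.

N* ≈ 910, H* ≈ 3.92, P* ≈ 155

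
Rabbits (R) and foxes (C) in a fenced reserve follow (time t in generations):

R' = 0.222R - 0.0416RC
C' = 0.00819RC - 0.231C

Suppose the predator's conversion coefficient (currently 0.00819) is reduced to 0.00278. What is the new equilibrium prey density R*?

At the interior fixed point, setting dC/dt = 0 with C > 0 fixes R* = (predator death rate)/(RC coefficient) — independent of the other coefficients.
With the change, R* = 0.231/0.00278 = 83.1; it rises from 28.2.

R* ≈ 83.1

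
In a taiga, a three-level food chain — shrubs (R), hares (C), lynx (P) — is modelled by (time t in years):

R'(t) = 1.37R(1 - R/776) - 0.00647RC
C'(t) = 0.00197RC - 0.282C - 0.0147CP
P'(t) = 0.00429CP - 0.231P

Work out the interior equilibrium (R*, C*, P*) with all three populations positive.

From dP/dt = 0: 0.00429C* = 0.231, so C* = 53.8.
From dR/dt = 0: 1.37(1 - R*/776) = 0.00647·53.8, giving R* = 776·(1 - 0.254) = 579.
From dC/dt = 0: 0.00197·579 - 0.282 = 0.0147P*, so P* = 0.858/0.0147 = 58.4.

R* ≈ 579, C* ≈ 53.8, P* ≈ 58.4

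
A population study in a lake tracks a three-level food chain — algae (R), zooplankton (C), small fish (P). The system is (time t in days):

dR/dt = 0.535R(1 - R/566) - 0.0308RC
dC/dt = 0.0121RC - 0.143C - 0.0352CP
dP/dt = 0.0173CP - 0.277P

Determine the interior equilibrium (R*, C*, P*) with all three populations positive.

R* ≈ 44.3, C* ≈ 16, P* ≈ 11.2

From dP/dt = 0: 0.0173C* = 0.277, so C* = 16.
From dR/dt = 0: 0.535(1 - R*/566) = 0.0308·16, giving R* = 566·(1 - 0.922) = 44.3.
From dC/dt = 0: 0.0121·44.3 - 0.143 = 0.0352P*, so P* = 0.393/0.0352 = 11.2.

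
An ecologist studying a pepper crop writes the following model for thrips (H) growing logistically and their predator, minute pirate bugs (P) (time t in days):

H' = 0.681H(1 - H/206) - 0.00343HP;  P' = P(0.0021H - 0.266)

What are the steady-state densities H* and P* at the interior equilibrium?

H* ≈ 127, P* ≈ 76.5

From dP/dt = 0 with P > 0: 0.0021H* = 0.266, so H* = 127.
Substitute into dH/dt = 0: 0.681(1 - 127/206) = 0.00343P*.
The bracket is 0.385, giving P* = 0.262/0.00343 = 76.5.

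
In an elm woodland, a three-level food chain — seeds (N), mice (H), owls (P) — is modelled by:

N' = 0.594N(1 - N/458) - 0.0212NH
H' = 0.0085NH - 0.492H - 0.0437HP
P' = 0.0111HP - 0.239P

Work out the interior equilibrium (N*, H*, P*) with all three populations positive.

N* ≈ 106, H* ≈ 21.5, P* ≈ 9.37

From dP/dt = 0: 0.0111H* = 0.239, so H* = 21.5.
From dN/dt = 0: 0.594(1 - N*/458) = 0.0212·21.5, giving N* = 458·(1 - 0.768) = 106.
From dH/dt = 0: 0.0085·106 - 0.492 = 0.0437P*, so P* = 0.409/0.0437 = 9.37.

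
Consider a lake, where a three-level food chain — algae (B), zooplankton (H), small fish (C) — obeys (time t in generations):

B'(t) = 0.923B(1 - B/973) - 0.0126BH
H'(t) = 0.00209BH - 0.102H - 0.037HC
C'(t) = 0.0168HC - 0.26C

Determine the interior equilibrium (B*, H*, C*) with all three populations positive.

B* ≈ 767, H* ≈ 15.5, C* ≈ 40.6

From dC/dt = 0: 0.0168H* = 0.26, so H* = 15.5.
From dB/dt = 0: 0.923(1 - B*/973) = 0.0126·15.5, giving B* = 973·(1 - 0.211) = 767.
From dH/dt = 0: 0.00209·767 - 0.102 = 0.037C*, so C* = 1.5/0.037 = 40.6.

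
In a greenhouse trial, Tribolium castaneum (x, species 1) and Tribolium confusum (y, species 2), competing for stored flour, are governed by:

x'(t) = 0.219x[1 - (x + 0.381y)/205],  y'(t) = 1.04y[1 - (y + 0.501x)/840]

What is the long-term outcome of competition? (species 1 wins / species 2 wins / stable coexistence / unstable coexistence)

Compare the nullcline intercepts: K1/α12 = 205/0.381 = 538 < K2 = 840; K2/α21 = 840/0.501 = 1680 > K1 = 205.
Since the inequalities point opposite ways, species 2 can invade but species 1 cannot.

species 2 excludes species 1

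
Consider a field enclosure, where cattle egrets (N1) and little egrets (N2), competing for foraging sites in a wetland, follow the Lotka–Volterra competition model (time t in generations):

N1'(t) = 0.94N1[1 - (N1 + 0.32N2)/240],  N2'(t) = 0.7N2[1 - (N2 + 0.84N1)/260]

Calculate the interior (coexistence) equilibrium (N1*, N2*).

N1* ≈ 214, N2* ≈ 79.9

Setting both brackets to zero gives the nullclines N1 + 0.32N2 = 240 and 0.84N1 + N2 = 260.
Substituting N2 = 260 - 0.84N1 into the first: N1(1 - 0.32·0.84) = 240 - 0.32·260.
So N1* = 157/0.731 = 214, and then N2* = 260 - 0.84·214 = 79.9.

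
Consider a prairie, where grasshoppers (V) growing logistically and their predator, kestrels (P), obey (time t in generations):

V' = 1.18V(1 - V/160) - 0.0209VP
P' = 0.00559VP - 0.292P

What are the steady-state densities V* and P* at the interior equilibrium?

V* ≈ 52.2, P* ≈ 38

From dP/dt = 0 with P > 0: 0.00559V* = 0.292, so V* = 52.2.
Substitute into dV/dt = 0: 1.18(1 - 52.2/160) = 0.0209P*.
The bracket is 0.674, giving P* = 0.795/0.0209 = 38.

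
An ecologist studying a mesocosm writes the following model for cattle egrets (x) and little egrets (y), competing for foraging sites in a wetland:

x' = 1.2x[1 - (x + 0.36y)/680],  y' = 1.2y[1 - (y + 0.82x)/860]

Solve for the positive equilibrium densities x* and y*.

Setting both brackets to zero gives the nullclines x + 0.36y = 680 and 0.82x + y = 860.
Substituting y = 860 - 0.82x into the first: x(1 - 0.36·0.82) = 680 - 0.36·860.
So x* = 370/0.705 = 526, and then y* = 860 - 0.82·526 = 429.

x* ≈ 526, y* ≈ 429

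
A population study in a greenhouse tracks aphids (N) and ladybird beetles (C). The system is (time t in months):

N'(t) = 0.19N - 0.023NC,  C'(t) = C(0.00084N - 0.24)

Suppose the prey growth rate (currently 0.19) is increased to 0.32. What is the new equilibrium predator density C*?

C* ≈ 13.9

At the interior fixed point, setting dN/dt = 0 with N > 0 fixes C* = (prey growth rate)/(NC coefficient) — independent of the other coefficients.
With the change, C* = 0.32/0.023 = 13.9; it rises from 8.26.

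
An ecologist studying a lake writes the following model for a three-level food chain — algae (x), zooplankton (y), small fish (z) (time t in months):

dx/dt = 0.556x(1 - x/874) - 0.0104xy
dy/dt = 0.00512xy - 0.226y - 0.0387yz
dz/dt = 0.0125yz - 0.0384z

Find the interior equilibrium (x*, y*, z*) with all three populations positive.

From dz/dt = 0: 0.0125y* = 0.0384, so y* = 3.07.
From dx/dt = 0: 0.556(1 - x*/874) = 0.0104·3.07, giving x* = 874·(1 - 0.0575) = 824.
From dy/dt = 0: 0.00512·824 - 0.226 = 0.0387z*, so z* = 3.99/0.0387 = 103.

x* ≈ 824, y* ≈ 3.07, z* ≈ 103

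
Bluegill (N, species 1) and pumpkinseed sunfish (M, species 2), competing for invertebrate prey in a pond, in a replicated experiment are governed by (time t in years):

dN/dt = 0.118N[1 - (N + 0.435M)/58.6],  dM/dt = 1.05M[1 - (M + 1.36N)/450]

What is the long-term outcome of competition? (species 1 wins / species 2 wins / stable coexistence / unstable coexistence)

species 2 excludes species 1

Compare the nullcline intercepts: K1/α12 = 58.6/0.435 = 135 < K2 = 450; K2/α21 = 450/1.36 = 331 > K1 = 58.6.
Since the inequalities point opposite ways, species 2 can invade but species 1 cannot.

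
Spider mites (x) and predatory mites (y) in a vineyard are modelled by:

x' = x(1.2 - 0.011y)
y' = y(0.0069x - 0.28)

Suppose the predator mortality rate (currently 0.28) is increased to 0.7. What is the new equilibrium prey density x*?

At the interior fixed point, setting dy/dt = 0 with y > 0 fixes x* = (predator death rate)/(xy coefficient) — independent of the other coefficients.
With the change, x* = 0.7/0.0069 = 101; it rises from 40.6.

x* ≈ 101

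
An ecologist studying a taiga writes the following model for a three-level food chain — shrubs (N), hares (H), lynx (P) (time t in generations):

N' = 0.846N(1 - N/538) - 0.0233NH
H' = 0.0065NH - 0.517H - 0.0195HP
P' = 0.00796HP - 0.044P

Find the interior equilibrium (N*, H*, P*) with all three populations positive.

N* ≈ 456, H* ≈ 5.53, P* ≈ 126

From dP/dt = 0: 0.00796H* = 0.044, so H* = 5.53.
From dN/dt = 0: 0.846(1 - N*/538) = 0.0233·5.53, giving N* = 538·(1 - 0.152) = 456.
From dH/dt = 0: 0.0065·456 - 0.517 = 0.0195P*, so P* = 2.45/0.0195 = 126.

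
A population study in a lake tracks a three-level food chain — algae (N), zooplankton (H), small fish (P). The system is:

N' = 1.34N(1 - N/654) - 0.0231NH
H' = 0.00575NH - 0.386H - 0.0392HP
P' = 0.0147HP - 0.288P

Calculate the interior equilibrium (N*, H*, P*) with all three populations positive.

N* ≈ 433, H* ≈ 19.6, P* ≈ 53.7

From dP/dt = 0: 0.0147H* = 0.288, so H* = 19.6.
From dN/dt = 0: 1.34(1 - N*/654) = 0.0231·19.6, giving N* = 654·(1 - 0.338) = 433.
From dH/dt = 0: 0.00575·433 - 0.386 = 0.0392P*, so P* = 2.1/0.0392 = 53.7.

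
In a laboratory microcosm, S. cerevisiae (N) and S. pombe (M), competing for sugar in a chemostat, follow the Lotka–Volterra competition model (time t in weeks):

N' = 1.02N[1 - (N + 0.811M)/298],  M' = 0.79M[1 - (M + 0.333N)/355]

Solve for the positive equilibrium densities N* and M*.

Setting both brackets to zero gives the nullclines N + 0.811M = 298 and 0.333N + M = 355.
Substituting M = 355 - 0.333N into the first: N(1 - 0.811·0.333) = 298 - 0.811·355.
So N* = 10.1/0.73 = 13.8, and then M* = 355 - 0.333·13.8 = 350.

N* ≈ 13.8, M* ≈ 350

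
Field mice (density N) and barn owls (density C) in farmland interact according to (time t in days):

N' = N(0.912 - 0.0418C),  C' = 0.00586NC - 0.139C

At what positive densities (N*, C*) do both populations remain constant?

Set dC/dt = 0 with C > 0: 0.00586N - 0.139 = 0, so N* = 0.139/0.00586 = 23.7.
Set dN/dt = 0 with N > 0: 0.912 - 0.0418C = 0, so C* = 0.912/0.0418 = 21.8.

N* ≈ 23.7, C* ≈ 21.8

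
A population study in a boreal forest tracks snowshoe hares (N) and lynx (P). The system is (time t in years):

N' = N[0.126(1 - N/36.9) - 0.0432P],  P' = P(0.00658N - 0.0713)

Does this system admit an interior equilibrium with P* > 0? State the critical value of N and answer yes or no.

The predator equation gives dP/dt > 0 only when N > 0.0713/0.00658 = 10.8.
Without the predator, N → K = 36.9. Since 36.9 > 10.8, the predator can invade and persist.

Threshold N = 10.8; K > 10.8, so yes, the predator persists.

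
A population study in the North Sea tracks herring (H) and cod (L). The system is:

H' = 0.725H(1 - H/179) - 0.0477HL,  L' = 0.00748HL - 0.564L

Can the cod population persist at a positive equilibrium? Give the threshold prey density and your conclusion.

Threshold H = 75.4; K > 75.4, so yes, the predator persists.

The predator equation gives dL/dt > 0 only when H > 0.564/0.00748 = 75.4.
Without the predator, H → K = 179. Since 179 > 75.4, the predator can invade and persist.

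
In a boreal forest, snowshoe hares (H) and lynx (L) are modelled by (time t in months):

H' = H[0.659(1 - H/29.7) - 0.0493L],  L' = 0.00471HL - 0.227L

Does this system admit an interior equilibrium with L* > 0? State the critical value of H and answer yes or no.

Threshold H = 48.2; K < 48.2, so no, the predator goes extinct.

The predator equation gives dL/dt > 0 only when H > 0.227/0.00471 = 48.2.
Without the predator, H → K = 29.7. Since 29.7 < 48.2, the predator cannot invade.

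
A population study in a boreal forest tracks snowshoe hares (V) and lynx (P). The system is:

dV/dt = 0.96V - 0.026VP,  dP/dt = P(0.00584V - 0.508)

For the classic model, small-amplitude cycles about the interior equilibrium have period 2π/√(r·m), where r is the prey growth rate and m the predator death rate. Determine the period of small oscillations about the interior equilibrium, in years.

T ≈ 9 years

Here r = 0.96 and m = 0.508, so r·m = 0.488.
ω = √0.488 = 0.698 per year, hence T = 2π/ω ≈ 9 years.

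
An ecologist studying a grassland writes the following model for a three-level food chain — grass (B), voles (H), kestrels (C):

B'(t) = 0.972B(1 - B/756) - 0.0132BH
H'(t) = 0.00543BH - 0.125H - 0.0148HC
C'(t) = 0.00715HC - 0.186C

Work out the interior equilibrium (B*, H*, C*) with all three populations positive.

From dC/dt = 0: 0.00715H* = 0.186, so H* = 26.
From dB/dt = 0: 0.972(1 - B*/756) = 0.0132·26, giving B* = 756·(1 - 0.353) = 489.
From dH/dt = 0: 0.00543·489 - 0.125 = 0.0148C*, so C* = 2.53/0.0148 = 171.

B* ≈ 489, H* ≈ 26, C* ≈ 171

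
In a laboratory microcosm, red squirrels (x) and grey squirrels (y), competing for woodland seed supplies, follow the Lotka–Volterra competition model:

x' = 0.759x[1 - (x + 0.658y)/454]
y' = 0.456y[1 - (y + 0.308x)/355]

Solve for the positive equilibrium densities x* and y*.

x* ≈ 276, y* ≈ 270

Setting both brackets to zero gives the nullclines x + 0.658y = 454 and 0.308x + y = 355.
Substituting y = 355 - 0.308x into the first: x(1 - 0.658·0.308) = 454 - 0.658·355.
So x* = 220/0.797 = 276, and then y* = 355 - 0.308·276 = 270.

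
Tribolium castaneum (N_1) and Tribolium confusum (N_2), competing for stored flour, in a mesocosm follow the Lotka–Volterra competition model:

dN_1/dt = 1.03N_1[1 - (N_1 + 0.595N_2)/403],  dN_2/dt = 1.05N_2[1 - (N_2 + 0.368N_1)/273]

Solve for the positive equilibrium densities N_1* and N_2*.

Setting both brackets to zero gives the nullclines N_1 + 0.595N_2 = 403 and 0.368N_1 + N_2 = 273.
Substituting N_2 = 273 - 0.368N_1 into the first: N_1(1 - 0.595·0.368) = 403 - 0.595·273.
So N_1* = 241/0.781 = 308, and then N_2* = 273 - 0.368·308 = 160.

N_1* ≈ 308, N_2* ≈ 160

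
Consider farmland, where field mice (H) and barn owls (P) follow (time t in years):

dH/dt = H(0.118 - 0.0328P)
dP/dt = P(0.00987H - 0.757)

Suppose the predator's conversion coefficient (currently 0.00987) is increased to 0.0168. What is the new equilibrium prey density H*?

At the interior fixed point, setting dP/dt = 0 with P > 0 fixes H* = (predator death rate)/(HP coefficient) — independent of the other coefficients.
With the change, H* = 0.757/0.0168 = 45.1; it falls from 76.7.

H* ≈ 45.1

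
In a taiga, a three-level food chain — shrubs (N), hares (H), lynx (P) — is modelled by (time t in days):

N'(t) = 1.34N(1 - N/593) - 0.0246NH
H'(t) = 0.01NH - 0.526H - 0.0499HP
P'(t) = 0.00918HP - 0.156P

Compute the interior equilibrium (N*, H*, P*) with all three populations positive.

From dP/dt = 0: 0.00918H* = 0.156, so H* = 17.
From dN/dt = 0: 1.34(1 - N*/593) = 0.0246·17, giving N* = 593·(1 - 0.312) = 408.
From dH/dt = 0: 0.01·408 - 0.526 = 0.0499P*, so P* = 3.55/0.0499 = 71.2.

N* ≈ 408, H* ≈ 17, P* ≈ 71.2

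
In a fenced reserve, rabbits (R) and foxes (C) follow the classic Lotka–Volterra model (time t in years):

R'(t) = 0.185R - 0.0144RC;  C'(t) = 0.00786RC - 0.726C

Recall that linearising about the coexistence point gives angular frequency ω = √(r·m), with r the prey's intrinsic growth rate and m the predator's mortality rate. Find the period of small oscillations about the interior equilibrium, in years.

T ≈ 17.1 years

Here r = 0.185 and m = 0.726, so r·m = 0.134.
ω = √0.134 = 0.366 per year, hence T = 2π/ω ≈ 17.1 years.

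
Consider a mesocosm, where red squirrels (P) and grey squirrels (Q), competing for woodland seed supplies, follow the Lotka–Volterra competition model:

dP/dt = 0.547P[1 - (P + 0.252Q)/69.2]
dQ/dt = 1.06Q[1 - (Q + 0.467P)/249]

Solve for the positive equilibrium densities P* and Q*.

P* ≈ 7.31, Q* ≈ 246

Setting both brackets to zero gives the nullclines P + 0.252Q = 69.2 and 0.467P + Q = 249.
Substituting Q = 249 - 0.467P into the first: P(1 - 0.252·0.467) = 69.2 - 0.252·249.
So P* = 6.45/0.882 = 7.31, and then Q* = 249 - 0.467·7.31 = 246.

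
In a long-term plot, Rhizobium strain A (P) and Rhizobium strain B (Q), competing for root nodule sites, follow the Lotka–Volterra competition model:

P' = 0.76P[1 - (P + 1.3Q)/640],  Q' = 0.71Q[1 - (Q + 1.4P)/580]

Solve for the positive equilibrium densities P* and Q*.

P* ≈ 139, Q* ≈ 385

Setting both brackets to zero gives the nullclines P + 1.3Q = 640 and 1.4P + Q = 580.
Substituting Q = 580 - 1.4P into the first: P(1 - 1.3·1.4) = 640 - 1.3·580.
So P* = -114/-0.82 = 139, and then Q* = 580 - 1.4·139 = 385.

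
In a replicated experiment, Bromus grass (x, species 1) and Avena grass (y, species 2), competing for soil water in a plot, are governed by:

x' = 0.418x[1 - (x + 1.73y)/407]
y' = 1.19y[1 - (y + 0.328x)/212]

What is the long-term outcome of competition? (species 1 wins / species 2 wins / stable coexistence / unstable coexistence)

Compare the nullcline intercepts: K1/α12 = 407/1.73 = 235 > K2 = 212; K2/α21 = 212/0.328 = 646 > K1 = 407.
Since both inequalities hold, each species can invade when rare, so the interior equilibrium is stable.

stable coexistence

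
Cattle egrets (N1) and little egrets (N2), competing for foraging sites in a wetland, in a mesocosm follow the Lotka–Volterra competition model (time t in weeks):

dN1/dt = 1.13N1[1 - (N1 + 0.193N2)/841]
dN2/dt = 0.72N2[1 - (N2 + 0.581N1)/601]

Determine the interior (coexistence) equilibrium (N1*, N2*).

Setting both brackets to zero gives the nullclines N1 + 0.193N2 = 841 and 0.581N1 + N2 = 601.
Substituting N2 = 601 - 0.581N1 into the first: N1(1 - 0.193·0.581) = 841 - 0.193·601.
So N1* = 725/0.888 = 817, and then N2* = 601 - 0.581·817 = 127.

N1* ≈ 817, N2* ≈ 127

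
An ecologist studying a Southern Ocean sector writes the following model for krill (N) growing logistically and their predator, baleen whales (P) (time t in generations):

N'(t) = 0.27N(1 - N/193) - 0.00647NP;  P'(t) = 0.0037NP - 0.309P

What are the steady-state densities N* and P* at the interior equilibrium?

From dP/dt = 0 with P > 0: 0.0037N* = 0.309, so N* = 83.5.
Substitute into dN/dt = 0: 0.27(1 - 83.5/193) = 0.00647P*.
The bracket is 0.567, giving P* = 0.153/0.00647 = 23.7.

N* ≈ 83.5, P* ≈ 23.7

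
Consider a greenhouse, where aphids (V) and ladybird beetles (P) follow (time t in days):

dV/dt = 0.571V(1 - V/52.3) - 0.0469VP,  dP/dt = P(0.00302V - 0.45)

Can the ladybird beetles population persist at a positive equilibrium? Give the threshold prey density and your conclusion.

Threshold V = 149; K < 149, so no, the predator goes extinct.

The predator equation gives dP/dt > 0 only when V > 0.45/0.00302 = 149.
Without the predator, V → K = 52.3. Since 52.3 < 149, the predator cannot invade.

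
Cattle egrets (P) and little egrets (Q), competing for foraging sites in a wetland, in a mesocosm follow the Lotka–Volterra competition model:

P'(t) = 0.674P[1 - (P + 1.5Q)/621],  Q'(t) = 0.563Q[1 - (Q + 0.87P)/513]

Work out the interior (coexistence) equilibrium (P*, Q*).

Setting both brackets to zero gives the nullclines P + 1.5Q = 621 and 0.87P + Q = 513.
Substituting Q = 513 - 0.87P into the first: P(1 - 1.5·0.87) = 621 - 1.5·513.
So P* = -148/-0.305 = 487, and then Q* = 513 - 0.87·487 = 89.4.

P* ≈ 487, Q* ≈ 89.4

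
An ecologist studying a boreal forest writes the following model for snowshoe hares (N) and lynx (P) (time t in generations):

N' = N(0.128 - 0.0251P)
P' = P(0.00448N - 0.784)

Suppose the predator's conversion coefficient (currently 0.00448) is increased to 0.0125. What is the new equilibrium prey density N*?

At the interior fixed point, setting dP/dt = 0 with P > 0 fixes N* = (predator death rate)/(NP coefficient) — independent of the other coefficients.
With the change, N* = 0.784/0.0125 = 62.7; it falls from 175.

N* ≈ 62.7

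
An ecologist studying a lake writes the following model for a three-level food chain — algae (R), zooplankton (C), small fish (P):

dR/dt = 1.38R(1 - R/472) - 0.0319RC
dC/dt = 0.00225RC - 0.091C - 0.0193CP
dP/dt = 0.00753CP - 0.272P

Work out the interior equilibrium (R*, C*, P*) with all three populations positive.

From dP/dt = 0: 0.00753C* = 0.272, so C* = 36.1.
From dR/dt = 0: 1.38(1 - R*/472) = 0.0319·36.1, giving R* = 472·(1 - 0.835) = 77.9.
From dC/dt = 0: 0.00225·77.9 - 0.091 = 0.0193P*, so P* = 0.0842/0.0193 = 4.36.

R* ≈ 77.9, C* ≈ 36.1, P* ≈ 4.36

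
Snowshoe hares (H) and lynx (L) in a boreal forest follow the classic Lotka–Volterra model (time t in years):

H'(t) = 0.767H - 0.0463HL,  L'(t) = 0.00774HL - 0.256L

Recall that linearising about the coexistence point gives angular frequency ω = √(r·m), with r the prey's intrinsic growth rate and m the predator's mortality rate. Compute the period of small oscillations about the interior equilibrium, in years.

Here r = 0.767 and m = 0.256, so r·m = 0.196.
ω = √0.196 = 0.443 per year, hence T = 2π/ω ≈ 14.2 years.

T ≈ 14.2 years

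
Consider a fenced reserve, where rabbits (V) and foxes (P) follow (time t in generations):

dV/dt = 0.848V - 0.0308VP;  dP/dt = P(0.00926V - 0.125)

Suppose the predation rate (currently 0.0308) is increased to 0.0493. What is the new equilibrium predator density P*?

P* ≈ 17.2

At the interior fixed point, setting dV/dt = 0 with V > 0 fixes P* = (prey growth rate)/(VP coefficient) — independent of the other coefficients.
With the change, P* = 0.848/0.0493 = 17.2; it falls from 27.5.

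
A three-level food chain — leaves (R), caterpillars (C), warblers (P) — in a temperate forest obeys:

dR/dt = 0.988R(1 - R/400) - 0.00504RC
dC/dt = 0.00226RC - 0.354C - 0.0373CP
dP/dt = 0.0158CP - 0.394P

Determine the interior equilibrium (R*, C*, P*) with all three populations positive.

R* ≈ 349, C* ≈ 24.9, P* ≈ 11.7

From dP/dt = 0: 0.0158C* = 0.394, so C* = 24.9.
From dR/dt = 0: 0.988(1 - R*/400) = 0.00504·24.9, giving R* = 400·(1 - 0.127) = 349.
From dC/dt = 0: 0.00226·349 - 0.354 = 0.0373P*, so P* = 0.435/0.0373 = 11.7.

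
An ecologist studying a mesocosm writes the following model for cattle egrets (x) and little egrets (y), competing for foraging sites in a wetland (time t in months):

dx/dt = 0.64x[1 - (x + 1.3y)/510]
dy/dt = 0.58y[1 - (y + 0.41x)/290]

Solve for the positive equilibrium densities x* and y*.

x* ≈ 285, y* ≈ 173

Setting both brackets to zero gives the nullclines x + 1.3y = 510 and 0.41x + y = 290.
Substituting y = 290 - 0.41x into the first: x(1 - 1.3·0.41) = 510 - 1.3·290.
So x* = 133/0.467 = 285, and then y* = 290 - 0.41·285 = 173.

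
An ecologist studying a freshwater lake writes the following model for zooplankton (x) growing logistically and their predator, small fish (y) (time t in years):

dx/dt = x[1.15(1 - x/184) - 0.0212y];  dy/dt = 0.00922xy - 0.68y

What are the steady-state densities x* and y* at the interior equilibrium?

x* ≈ 73.8, y* ≈ 32.5

From dy/dt = 0 with y > 0: 0.00922x* = 0.68, so x* = 73.8.
Substitute into dx/dt = 0: 1.15(1 - 73.8/184) = 0.0212y*.
The bracket is 0.599, giving y* = 0.689/0.0212 = 32.5.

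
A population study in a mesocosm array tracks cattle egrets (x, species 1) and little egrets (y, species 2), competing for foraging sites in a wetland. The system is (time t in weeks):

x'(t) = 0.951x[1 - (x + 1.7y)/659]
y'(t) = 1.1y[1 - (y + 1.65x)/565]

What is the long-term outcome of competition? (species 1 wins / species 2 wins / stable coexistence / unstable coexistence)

unstable coexistence (outcome depends on initial conditions)

Compare the nullcline intercepts: K1/α12 = 659/1.7 = 388 < K2 = 565; K2/α21 = 565/1.65 = 342 < K1 = 659.
Since both are reversed, neither can invade when rare; the interior point is a saddle.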